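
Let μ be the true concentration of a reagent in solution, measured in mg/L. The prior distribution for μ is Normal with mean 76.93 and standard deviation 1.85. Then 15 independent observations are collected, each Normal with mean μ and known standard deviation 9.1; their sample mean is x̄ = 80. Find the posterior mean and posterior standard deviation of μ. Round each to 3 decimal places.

Prior precision 1/τ₀² = 1/1.85² = 0.292184; data precision n/σ² = 15/9.1² = 0.181138.
Posterior precision = 0.292184 + 0.181138 = 0.473322, giving posterior SD = 1/√0.473322 = 1.454.
Posterior mean = (0.292184·76.93 + 0.181138·80) / 0.473322 = 78.105.

Posterior mean ≈ 78.105; posterior SD ≈ 1.454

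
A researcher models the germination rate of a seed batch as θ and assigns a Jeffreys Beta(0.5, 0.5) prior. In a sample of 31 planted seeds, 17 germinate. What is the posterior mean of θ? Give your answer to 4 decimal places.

Observing 17 successes and 14 failures updates Beta(0.5, 0.5) by adding the success and failure counts to the two shape parameters: α = 0.5+17 = 17.5, β = 0.5+14 = 14.5.
E[θ | data] = 17.5/(17.5+14.5) = 0.5469.

Posterior mean ≈ 0.5469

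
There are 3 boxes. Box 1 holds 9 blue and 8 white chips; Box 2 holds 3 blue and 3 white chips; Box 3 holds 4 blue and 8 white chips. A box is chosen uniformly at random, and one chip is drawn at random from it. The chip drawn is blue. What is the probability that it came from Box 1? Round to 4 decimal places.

Posterior probability ≈ 0.3885

P(blue|Box 1) = 0.5294; P(blue|Box 2) = 0.5; P(blue|Box 3) = 0.3333.
Prior × likelihood for each source: 0.333333·0.5294=0.1765, 0.333333·0.5=0.1667, 0.333333·0.3333=0.1111. Summing gives P(blue) = 0.45425.
P(Box 1 | blue) = 0.1765 / 0.45425 = 0.3885.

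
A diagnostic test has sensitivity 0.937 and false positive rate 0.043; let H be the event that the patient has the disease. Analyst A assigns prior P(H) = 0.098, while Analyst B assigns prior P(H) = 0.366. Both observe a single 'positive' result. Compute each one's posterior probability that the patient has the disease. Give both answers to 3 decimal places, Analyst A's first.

The likelihood ratio for a 'positive' result is 0.937/0.043 = 21.791.
Analyst A: prior odds 0.098/0.902 = 0.10865; posterior odds 2.3675; posterior probability 0.703.
Analyst B: prior odds 0.366/0.634 = 0.57729; posterior odds 12.579; posterior probability 0.926.

Analyst A: 0.703; Analyst B: 0.926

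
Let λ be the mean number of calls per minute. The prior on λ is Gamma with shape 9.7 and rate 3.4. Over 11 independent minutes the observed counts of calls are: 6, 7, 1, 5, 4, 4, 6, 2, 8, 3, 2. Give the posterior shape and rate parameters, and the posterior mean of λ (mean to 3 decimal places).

Posterior: Gamma(shape=57.7, rate=14.4); mean ≈ 4.007

The Poisson likelihood adds the total count to the shape and the number of exposure periods to the rate. Here ∑xᵢ = 48 and n = 11, so shape 9.7→57.7 and rate 3.4→14.4.
E[λ | data] = 57.7/14.4 = 4.007.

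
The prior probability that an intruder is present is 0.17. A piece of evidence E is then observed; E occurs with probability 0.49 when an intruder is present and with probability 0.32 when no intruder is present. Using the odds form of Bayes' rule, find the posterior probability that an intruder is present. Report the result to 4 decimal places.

Prior odds = 0.17/(1−0.17) = 0.20482.
Likelihood ratio for E = 0.49/0.32 = 1.5312.
Posterior odds = prior odds × LR = 0.31363.
Posterior probability = odds/(1+odds) = 0.31363/1.3136 = 0.2388.

Posterior probability ≈ 0.2388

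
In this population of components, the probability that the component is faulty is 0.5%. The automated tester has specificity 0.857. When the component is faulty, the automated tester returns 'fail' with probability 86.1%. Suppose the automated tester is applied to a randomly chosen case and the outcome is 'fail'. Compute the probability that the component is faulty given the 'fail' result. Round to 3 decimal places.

P(H | E) ≈ 0.029

Let H be the event that the component is faulty. P(H) = 0.005, so P(¬H) = 0.995. With E the 'fail' result, P(E|H) = 0.861 and P(E|¬H) = 0.143.
P(E) = 0.861·0.005 + 0.143·0.995 = 0.0043050 + 0.14228 = 0.14659.
By Bayes' theorem, P(H|E) = 0.0043050 / 0.14659 = 0.029.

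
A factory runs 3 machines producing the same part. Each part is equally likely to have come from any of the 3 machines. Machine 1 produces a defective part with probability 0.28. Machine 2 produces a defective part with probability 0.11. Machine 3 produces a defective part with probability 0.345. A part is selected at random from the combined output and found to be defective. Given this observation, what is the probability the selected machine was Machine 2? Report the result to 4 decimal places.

Tabulate prior·likelihood by source: [1] prior 0.333333, lik 0.28, product 0.09333; [2] prior 0.333333, lik 0.11, product 0.03667; [3] prior 0.333333, lik 0.345, product 0.1150.
Normalizing constant = 0.24500; the posterior for Machine 2 is its product over the sum, 0.03667/0.24500 = 0.1497.

Posterior probability ≈ 0.1497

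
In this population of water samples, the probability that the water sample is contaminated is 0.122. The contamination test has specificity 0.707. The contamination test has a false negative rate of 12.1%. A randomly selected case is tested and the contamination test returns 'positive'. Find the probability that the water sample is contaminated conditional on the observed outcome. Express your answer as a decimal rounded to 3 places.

Write H for 'the water sample is contaminated'. Prior odds H:¬H = 0.122/0.878 = 0.13895. For the 'positive' outcome, the likelihood ratio is 0.879/0.293 = 3.0000.
Posterior odds = 0.13895 × 3.0000 = 0.41686, so P(H|E) = 0.41686/(1+0.41686) = 0.294.

P(H | E) ≈ 0.294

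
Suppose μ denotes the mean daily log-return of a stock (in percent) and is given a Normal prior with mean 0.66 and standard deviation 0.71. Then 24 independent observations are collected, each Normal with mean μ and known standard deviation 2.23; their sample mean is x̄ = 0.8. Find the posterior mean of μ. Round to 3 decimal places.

Posterior mean ≈ 0.759

Prior precision 1/τ₀² = 1/0.71² = 1.98373; data precision n/σ² = 24/2.23² = 4.82616.
Posterior precision = 1.98373 + 4.82616 = 6.80989.
Posterior mean = (1.98373·0.66 + 4.82616·0.8) / 6.80989 = 0.759.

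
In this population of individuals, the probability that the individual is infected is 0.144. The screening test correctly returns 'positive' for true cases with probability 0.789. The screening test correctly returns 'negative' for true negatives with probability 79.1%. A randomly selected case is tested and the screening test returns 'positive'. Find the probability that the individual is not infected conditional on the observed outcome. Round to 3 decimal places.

Write H for 'the individual is infected'. Prior odds H:¬H = 0.144/0.856 = 0.16822. For the 'positive' outcome, the likelihood ratio is 0.789/0.209 = 3.7751.
Posterior odds = 0.16822 × 3.7751 = 0.63507, so P(H|E) = 0.63507/(1+0.63507) = 0.388. Then P(¬H|E) = 1 − 0.388 = 0.612.

P(¬H | E) ≈ 0.612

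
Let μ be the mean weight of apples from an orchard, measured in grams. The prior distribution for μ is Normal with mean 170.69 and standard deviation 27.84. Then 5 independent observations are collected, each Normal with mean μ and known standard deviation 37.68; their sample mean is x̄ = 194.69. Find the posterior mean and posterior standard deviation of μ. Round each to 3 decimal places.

Prior precision 1/τ₀² = 1/27.84² = 0.00129021; data precision n/σ² = 5/37.68² = 0.00352167.
Posterior precision = 0.00129021 + 0.00352167 = 0.00481188, giving posterior SD = 1/√0.00481188 = 14.416.
Posterior mean = (0.00129021·170.69 + 0.00352167·194.69) / 0.00481188 = 188.255.

Posterior mean ≈ 188.255; posterior SD ≈ 14.416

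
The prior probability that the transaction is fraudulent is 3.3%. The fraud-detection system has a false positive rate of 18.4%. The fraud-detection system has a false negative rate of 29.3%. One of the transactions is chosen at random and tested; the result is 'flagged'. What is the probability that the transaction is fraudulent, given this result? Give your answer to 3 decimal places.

P(H | E) ≈ 0.116

Write H for 'the transaction is fraudulent'. Prior odds H:¬H = 0.033/0.967 = 0.034126. For the 'flagged' outcome, the likelihood ratio is 0.707/0.184 = 3.8424.
Posterior odds = 0.034126 × 3.8424 = 0.13113, so P(H|E) = 0.13113/(1+0.13113) = 0.116.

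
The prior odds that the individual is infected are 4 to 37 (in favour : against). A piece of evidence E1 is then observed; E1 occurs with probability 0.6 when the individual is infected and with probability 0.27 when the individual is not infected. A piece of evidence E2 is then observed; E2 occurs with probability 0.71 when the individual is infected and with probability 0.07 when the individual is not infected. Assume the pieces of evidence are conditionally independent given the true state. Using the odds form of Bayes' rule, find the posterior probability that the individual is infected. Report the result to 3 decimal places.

Prior odds = 4/37 = 0.10811.
Likelihood ratio for E1 = 0.6/0.27 = 2.2222.
Likelihood ratio for E2 = 0.71/0.07 = 10.143.
Posterior odds = prior odds × LR₁ × LR₂ = 2.4367.
Posterior probability = odds/(1+odds) = 2.4367/3.4367 = 0.709.

Posterior probability ≈ 0.709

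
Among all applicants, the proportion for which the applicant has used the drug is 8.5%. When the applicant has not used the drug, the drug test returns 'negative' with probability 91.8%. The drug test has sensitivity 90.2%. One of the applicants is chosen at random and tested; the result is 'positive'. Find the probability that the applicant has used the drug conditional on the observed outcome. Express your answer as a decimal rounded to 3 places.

P(H | E) ≈ 0.505

Let H be the event that the applicant has used the drug. P(H) = 0.085, so P(¬H) = 0.915. With E the 'positive' result, P(E|H) = 0.902 and P(E|¬H) = 0.082.
P(E) = 0.902·0.085 + 0.082·0.915 = 0.076670 + 0.075030 = 0.15170.
By Bayes' theorem, P(H|E) = 0.076670 / 0.15170 = 0.505.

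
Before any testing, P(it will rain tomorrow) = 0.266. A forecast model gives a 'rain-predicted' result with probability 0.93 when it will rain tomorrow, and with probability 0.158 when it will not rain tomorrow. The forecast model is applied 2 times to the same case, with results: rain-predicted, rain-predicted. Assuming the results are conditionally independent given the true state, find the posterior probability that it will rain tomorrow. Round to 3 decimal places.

Posterior P(H) ≈ 0.926

With H the event that it will rain tomorrow, the joint likelihood of the observed sequence is P(data|H) = 0.93·0.93 = 0.86490 and P(data|¬H) = 0.158·0.158 = 0.024964.
Bayes: P(H|data) = 0.266·0.86490 / (0.266·0.86490 + 0.734·0.024964) = 0.23006/0.24839 = 0.9262.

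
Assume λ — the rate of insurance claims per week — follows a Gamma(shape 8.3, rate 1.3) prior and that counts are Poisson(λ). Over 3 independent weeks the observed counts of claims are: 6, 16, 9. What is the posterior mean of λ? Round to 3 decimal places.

Total count ∑xᵢ = 31 over n = 3 weeks.
Gamma is conjugate to the Poisson likelihood: posterior is Gamma(shape = 8.3+31 = 39.3, rate = 1.3+3 = 4.3).
Posterior mean = shape/rate = 39.3/4.3 = 9.140.

Posterior mean ≈ 9.140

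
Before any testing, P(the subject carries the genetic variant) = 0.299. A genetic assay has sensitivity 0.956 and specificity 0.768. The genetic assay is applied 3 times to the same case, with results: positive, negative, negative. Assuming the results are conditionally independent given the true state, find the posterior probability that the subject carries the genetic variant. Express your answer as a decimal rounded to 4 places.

Posterior P(H) ≈ 0.0057

With H the event that the subject carries the genetic variant, the joint likelihood of the observed sequence is P(data|H) = 0.956·0.044·0.044 = 0.0018508 and P(data|¬H) = 0.232·0.768·0.768 = 0.13684.
Bayes: P(H|data) = 0.299·0.0018508 / (0.299·0.0018508 + 0.701·0.13684) = 0.00055339/0.096478 = 0.0057.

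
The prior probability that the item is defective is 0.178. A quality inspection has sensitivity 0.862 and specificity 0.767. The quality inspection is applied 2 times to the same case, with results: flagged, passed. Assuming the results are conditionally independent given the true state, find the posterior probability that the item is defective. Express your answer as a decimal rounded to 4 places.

Posterior P(H) ≈ 0.1260

Let H be the event that the item is defective; start with P(H) = 0.178. P('flagged'|H) = 0.862, P('flagged'|¬H) = 0.233.
Update on result 1 ('flagged'): P(H) ← 0.862·0.1780 / (0.862·0.1780 + 0.233·0.8220) = 0.15344/0.34496 = 0.4448.
Update on result 2 ('passed'): P(H) ← 0.138·0.4448 / (0.138·0.4448 + 0.767·0.5552) = 0.061381/0.48723 = 0.1260.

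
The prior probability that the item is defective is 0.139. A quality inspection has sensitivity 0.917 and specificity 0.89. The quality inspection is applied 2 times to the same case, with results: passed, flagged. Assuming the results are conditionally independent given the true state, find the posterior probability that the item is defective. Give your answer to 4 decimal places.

Posterior P(H) ≈ 0.1115

Let H be the event that the item is defective; start with P(H) = 0.139. P('flagged'|H) = 0.917, P('flagged'|¬H) = 0.11.
Update on result 1 ('passed'): P(H) ← 0.083·0.1390 / (0.083·0.1390 + 0.89·0.8610) = 0.011537/0.77783 = 0.0148.
Update on result 2 ('flagged'): P(H) ← 0.917·0.0148 / (0.917·0.0148 + 0.11·0.9852) = 0.013601/0.12197 = 0.1115.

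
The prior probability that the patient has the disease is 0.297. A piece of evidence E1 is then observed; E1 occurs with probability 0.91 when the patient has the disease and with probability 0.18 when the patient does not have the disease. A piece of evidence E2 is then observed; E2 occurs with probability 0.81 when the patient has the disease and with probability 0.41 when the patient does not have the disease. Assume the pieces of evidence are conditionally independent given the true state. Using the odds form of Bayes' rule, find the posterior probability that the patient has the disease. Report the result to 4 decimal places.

Posterior probability ≈ 0.8084

Prior odds = 0.297/(1−0.297) = 0.42248.
Likelihood ratio for E1 = 0.91/0.18 = 5.0556.
Likelihood ratio for E2 = 0.81/0.41 = 1.9756.
Posterior odds = prior odds × LR₁ × LR₂ = 4.2196.
Posterior probability = odds/(1+odds) = 4.2196/5.2196 = 0.8084.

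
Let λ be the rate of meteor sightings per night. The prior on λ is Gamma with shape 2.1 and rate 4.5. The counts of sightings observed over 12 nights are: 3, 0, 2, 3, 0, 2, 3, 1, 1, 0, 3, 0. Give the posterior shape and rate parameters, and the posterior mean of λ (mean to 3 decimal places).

Posterior: Gamma(shape=20.1, rate=16.5); mean ≈ 1.218

Total count ∑xᵢ = 18 over n = 12 nights.
Gamma is conjugate to the Poisson likelihood: posterior is Gamma(shape = 2.1+18 = 20.1, rate = 4.5+12 = 16.5).
Posterior mean = shape/rate = 20.1/16.5 = 1.218.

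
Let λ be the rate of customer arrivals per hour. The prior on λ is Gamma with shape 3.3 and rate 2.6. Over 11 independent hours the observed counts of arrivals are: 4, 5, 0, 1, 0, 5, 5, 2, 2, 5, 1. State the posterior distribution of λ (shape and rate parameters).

Posterior: Gamma(shape=33.3, rate=13.6)

The Poisson likelihood adds the total count to the shape and the number of exposure periods to the rate. Here ∑xᵢ = 30 and n = 11, so shape 3.3→33.3 and rate 2.6→13.6.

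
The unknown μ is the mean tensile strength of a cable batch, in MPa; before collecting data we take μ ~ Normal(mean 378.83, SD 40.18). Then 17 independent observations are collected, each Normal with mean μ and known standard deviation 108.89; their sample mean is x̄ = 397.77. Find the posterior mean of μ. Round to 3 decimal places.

Posterior mean ≈ 392.056

With known σ, the Normal prior is conjugate. Weight on the data is w = (n/σ²)/(n/σ² + 1/τ₀²) = 0.00143375/(0.00143375+0.00061941) = 0.69831.
Posterior mean = w·x̄ + (1−w)·μ₀ = 0.69831·397.77 + 0.30169·378.83 = 392.056.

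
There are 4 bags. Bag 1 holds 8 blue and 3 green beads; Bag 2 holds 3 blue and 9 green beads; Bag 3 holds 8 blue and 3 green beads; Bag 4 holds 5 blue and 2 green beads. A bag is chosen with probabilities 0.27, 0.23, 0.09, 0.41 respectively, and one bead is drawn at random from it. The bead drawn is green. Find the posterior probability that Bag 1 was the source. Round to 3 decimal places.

P(green|Bag 1) = 0.2727; P(green|Bag 2) = 0.75; P(green|Bag 3) = 0.2727; P(green|Bag 4) = 0.2857.
Prior × likelihood for each source: 0.27·0.2727=0.07364, 0.23·0.75=0.1725, 0.09·0.2727=0.02455, 0.41·0.2857=0.1171. Summing gives P(green) = 0.38782.
P(Bag 1 | green) = 0.07364 / 0.38782 = 0.190.

Posterior probability ≈ 0.190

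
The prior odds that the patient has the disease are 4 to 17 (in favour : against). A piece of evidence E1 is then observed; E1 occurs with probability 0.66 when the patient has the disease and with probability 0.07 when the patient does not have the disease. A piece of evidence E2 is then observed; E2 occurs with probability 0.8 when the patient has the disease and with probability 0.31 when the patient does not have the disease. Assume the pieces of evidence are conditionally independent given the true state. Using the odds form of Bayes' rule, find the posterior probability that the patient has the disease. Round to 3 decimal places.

Prior odds = 4/17 = 0.23529. In log-odds, ln(0.23529) = -1.4469.
Add log likelihood ratios: ln(9.4286) + ln(2.5806) = 3.1918.
Posterior log-odds = 1.7449, so posterior odds = exp(1.7449) = 5.7251. Converting, P(H|E) = 5.7251/6.7251 = 0.851.

Posterior probability ≈ 0.851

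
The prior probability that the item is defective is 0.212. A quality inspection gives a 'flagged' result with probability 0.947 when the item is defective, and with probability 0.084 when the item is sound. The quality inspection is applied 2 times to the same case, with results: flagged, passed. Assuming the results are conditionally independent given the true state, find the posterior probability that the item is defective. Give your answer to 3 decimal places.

Posterior P(H) ≈ 0.149

Let H be the event that the item is defective; start with P(H) = 0.212. P('flagged'|H) = 0.947, P('flagged'|¬H) = 0.084.
Update on result 1 ('flagged'): P(H) ← 0.947·0.2120 / (0.947·0.2120 + 0.084·0.7880) = 0.20076/0.26696 = 0.7520.
Update on result 2 ('passed'): P(H) ← 0.053·0.7520 / (0.053·0.7520 + 0.916·0.2480) = 0.039859/0.26698 = 0.1493.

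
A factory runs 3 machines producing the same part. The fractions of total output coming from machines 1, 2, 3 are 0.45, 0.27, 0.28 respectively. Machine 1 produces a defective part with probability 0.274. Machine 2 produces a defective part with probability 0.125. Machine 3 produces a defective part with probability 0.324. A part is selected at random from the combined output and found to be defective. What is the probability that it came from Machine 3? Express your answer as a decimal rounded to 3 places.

P(defective|M1) = 0.274; P(defective|M2) = 0.125; P(defective|M3) = 0.324.
Prior × likelihood for each source: 0.45·0.274=0.1233, 0.27·0.125=0.03375, 0.28·0.324=0.09072. Summing gives P(defective) = 0.24777.
P(Machine 3 | defective) = 0.09072 / 0.24777 = 0.366.

Posterior probability ≈ 0.366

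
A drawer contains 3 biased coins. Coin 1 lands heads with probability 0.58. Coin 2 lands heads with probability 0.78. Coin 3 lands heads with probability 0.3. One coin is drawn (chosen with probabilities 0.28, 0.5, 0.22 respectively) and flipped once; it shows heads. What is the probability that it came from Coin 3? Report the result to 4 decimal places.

P(heads|C1) = 0.58; P(heads|C2) = 0.78; P(heads|C3) = 0.3.
Prior × likelihood for each source: 0.28·0.58=0.1624, 0.5·0.78=0.3900, 0.22·0.3=0.06600. Summing gives P(heads) = 0.61840.
P(Coin 3 | heads) = 0.06600 / 0.61840 = 0.1067.

Posterior probability ≈ 0.1067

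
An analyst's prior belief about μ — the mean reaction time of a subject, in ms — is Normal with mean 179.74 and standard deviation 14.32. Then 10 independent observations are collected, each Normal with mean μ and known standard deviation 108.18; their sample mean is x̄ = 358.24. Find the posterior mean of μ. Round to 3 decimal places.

Prior precision 1/τ₀² = 1/14.32² = 0.00487656; data precision n/σ² = 10/108.18² = 0.00085449.
Posterior precision = 0.00487656 + 0.00085449 = 0.00573105.
Posterior mean = (0.00487656·179.74 + 0.00085449·358.24) / 0.00573105 = 206.354.

Posterior mean ≈ 206.354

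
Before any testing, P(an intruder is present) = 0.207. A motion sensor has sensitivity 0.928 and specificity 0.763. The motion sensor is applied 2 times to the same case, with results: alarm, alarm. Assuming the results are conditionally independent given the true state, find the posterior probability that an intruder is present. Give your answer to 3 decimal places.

Posterior P(H) ≈ 0.800

With H the event that an intruder is present, the joint likelihood of the observed sequence is P(data|H) = 0.928·0.928 = 0.86118 and P(data|¬H) = 0.237·0.237 = 0.056169.
Bayes: P(H|data) = 0.207·0.86118 / (0.207·0.86118 + 0.793·0.056169) = 0.17827/0.22281 = 0.8001.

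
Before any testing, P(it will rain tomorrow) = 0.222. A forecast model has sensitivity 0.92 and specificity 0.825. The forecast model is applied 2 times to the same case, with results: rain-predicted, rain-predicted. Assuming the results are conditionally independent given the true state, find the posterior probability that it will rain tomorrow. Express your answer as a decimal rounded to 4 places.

Let H be the event that it will rain tomorrow; start with P(H) = 0.222. P('rain-predicted'|H) = 0.92, P('rain-predicted'|¬H) = 0.175.
Update on result 1 ('rain-predicted'): P(H) ← 0.92·0.2220 / (0.92·0.2220 + 0.175·0.7780) = 0.20424/0.34039 = 0.6000.
Update on result 2 ('rain-predicted'): P(H) ← 0.92·0.6000 / (0.92·0.6000 + 0.175·0.4000) = 0.55202/0.62201 = 0.8875.

Posterior P(H) ≈ 0.8875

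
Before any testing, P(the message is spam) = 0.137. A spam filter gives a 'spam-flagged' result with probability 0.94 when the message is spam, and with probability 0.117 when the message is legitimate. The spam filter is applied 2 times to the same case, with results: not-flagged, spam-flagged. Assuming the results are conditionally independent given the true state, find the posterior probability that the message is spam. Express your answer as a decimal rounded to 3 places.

With H the event that the message is spam, the joint likelihood of the observed sequence is P(data|H) = 0.06·0.94 = 0.056400 and P(data|¬H) = 0.883·0.117 = 0.10331.
Bayes: P(H|data) = 0.137·0.056400 / (0.137·0.056400 + 0.863·0.10331) = 0.0077268/0.096884 = 0.0798.

Posterior P(H) ≈ 0.080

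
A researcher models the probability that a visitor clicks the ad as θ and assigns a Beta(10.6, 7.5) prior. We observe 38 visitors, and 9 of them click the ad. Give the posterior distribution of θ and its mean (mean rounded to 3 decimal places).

Posterior: Beta(19.6, 36.5); mean ≈ 0.349

The binomial likelihood is conjugate to the Beta prior: with 9 successes and 29 failures, the posterior is Beta(10.6+9, 7.5+29) = Beta(19.6, 36.5).
E[θ | data] = 19.6/(19.6+36.5) = 0.349.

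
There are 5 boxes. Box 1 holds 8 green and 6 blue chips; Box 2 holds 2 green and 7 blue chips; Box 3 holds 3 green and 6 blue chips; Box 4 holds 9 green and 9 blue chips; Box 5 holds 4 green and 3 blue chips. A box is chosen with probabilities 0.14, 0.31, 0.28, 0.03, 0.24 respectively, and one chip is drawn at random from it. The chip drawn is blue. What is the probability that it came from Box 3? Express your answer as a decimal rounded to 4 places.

Tabulate prior·likelihood by source: [1] prior 0.14, lik 0.4286, product 0.06000; [2] prior 0.31, lik 0.7778, product 0.2411; [3] prior 0.28, lik 0.6667, product 0.1867; [4] prior 0.03, lik 0.5, product 0.01500; [5] prior 0.24, lik 0.4286, product 0.1029.
Normalizing constant = 0.60563; the posterior for Box 3 is its product over the sum, 0.1867/0.60563 = 0.3082.

Posterior probability ≈ 0.3082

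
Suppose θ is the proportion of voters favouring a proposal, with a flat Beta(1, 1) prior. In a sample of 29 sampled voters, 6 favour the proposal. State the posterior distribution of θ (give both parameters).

Observing 6 successes and 23 failures updates Beta(1, 1) by adding the success and failure counts to the two shape parameters: α = 1+6 = 7, β = 1+23 = 24.

Posterior: Beta(7, 24)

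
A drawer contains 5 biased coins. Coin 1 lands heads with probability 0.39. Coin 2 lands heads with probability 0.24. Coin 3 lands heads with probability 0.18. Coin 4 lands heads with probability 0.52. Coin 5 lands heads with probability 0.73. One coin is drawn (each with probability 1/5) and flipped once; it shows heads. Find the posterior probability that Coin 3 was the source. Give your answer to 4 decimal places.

Tabulate prior·likelihood by source: [1] prior 0.2, lik 0.39, product 0.07800; [2] prior 0.2, lik 0.24, product 0.04800; [3] prior 0.2, lik 0.18, product 0.03600; [4] prior 0.2, lik 0.52, product 0.1040; [5] prior 0.2, lik 0.73, product 0.1460.
Normalizing constant = 0.41200; the posterior for Coin 3 is its product over the sum, 0.03600/0.41200 = 0.0874.

Posterior probability ≈ 0.0874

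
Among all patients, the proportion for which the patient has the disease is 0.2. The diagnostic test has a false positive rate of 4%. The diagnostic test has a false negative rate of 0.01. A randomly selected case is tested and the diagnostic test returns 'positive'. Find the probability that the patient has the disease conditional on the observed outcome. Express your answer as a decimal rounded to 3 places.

Let H be the event that the patient has the disease. P(H) = 0.2, so P(¬H) = 0.8. With E the 'positive' result, P(E|H) = 0.99 and P(E|¬H) = 0.04.
P(E) = 0.99·0.2 + 0.04·0.8 = 0.19800 + 0.032000 = 0.23000.
By Bayes' theorem, P(H|E) = 0.19800 / 0.23000 = 0.861.

P(H | E) ≈ 0.861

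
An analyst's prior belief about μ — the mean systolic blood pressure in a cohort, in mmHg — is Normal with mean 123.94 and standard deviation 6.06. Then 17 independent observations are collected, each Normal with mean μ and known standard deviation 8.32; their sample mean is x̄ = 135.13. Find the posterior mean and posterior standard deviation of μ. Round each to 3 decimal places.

With known σ, the Normal prior is conjugate. Weight on the data is w = (n/σ²)/(n/σ² + 1/τ₀²) = 0.245585/(0.245585+0.0272304) = 0.90019.
Posterior mean = w·x̄ + (1−w)·μ₀ = 0.90019·135.13 + 0.099813·123.94 = 134.013. Posterior variance = 1/(0.245585+0.0272304) = 3.66548, so SD = 1.915.

Posterior mean ≈ 134.013; posterior SD ≈ 1.915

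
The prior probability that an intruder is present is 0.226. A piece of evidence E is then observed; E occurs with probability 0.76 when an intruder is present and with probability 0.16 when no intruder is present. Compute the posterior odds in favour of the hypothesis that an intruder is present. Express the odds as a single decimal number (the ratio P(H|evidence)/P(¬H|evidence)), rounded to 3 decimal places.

Prior odds = 0.226/(1−0.226) = 0.29199. In log-odds, ln(0.29199) = -1.2310.
Add log likelihood ratio: ln(4.7500) = 1.5581.
Posterior log-odds = 0.32711, so posterior odds = exp(0.32711) = 1.3870.

Posterior odds ≈ 1.387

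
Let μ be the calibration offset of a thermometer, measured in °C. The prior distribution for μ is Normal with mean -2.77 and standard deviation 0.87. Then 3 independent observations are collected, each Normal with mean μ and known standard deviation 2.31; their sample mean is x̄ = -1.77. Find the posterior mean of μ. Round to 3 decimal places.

Posterior mean ≈ -2.471

With known σ, the Normal prior is conjugate. Weight on the data is w = (n/σ²)/(n/σ² + 1/τ₀²) = 0.562208/(0.562208+1.32118) = 0.29851.
Posterior mean = w·x̄ + (1−w)·μ₀ = 0.29851·-1.77 + 0.70149·-2.77 = -2.471.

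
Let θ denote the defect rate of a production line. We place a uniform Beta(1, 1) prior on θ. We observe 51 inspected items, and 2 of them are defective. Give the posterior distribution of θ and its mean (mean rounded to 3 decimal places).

The binomial likelihood is conjugate to the Beta prior: with 2 successes and 49 failures, the posterior is Beta(1+2, 1+49) = Beta(3, 50).
E[θ | data] = 3/(3+50) = 0.057.

Posterior: Beta(3, 50); mean ≈ 0.057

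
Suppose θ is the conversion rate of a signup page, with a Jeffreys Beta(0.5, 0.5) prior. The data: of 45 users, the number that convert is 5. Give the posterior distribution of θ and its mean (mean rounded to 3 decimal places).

Posterior: Beta(5.5, 40.5); mean ≈ 0.120

The binomial likelihood is conjugate to the Beta prior: with 5 successes and 40 failures, the posterior is Beta(0.5+5, 0.5+40) = Beta(5.5, 40.5).
Posterior mean = α/(α+β) = 5.5/46 = 0.120.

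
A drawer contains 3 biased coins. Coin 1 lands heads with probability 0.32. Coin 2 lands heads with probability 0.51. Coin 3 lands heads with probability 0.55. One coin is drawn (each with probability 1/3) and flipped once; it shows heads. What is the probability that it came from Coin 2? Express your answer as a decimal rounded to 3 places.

Posterior probability ≈ 0.370

P(heads|C1) = 0.32; P(heads|C2) = 0.51; P(heads|C3) = 0.55.
Prior × likelihood for each source: 0.333333·0.32=0.1067, 0.333333·0.51=0.1700, 0.333333·0.55=0.1833. Summing gives P(heads) = 0.46000.
P(Coin 2 | heads) = 0.1700 / 0.46000 = 0.370.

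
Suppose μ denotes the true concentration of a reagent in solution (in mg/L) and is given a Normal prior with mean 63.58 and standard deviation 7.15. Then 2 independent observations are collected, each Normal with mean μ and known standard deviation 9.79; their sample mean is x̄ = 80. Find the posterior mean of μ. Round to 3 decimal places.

Prior precision 1/τ₀² = 1/7.15² = 0.0195609; data precision n/σ² = 2/9.79² = 0.0208672.
Posterior precision = 0.0195609 + 0.0208672 = 0.0404281.
Posterior mean = (0.0195609·63.58 + 0.0208672·80) / 0.0404281 = 72.055.

Posterior mean ≈ 72.055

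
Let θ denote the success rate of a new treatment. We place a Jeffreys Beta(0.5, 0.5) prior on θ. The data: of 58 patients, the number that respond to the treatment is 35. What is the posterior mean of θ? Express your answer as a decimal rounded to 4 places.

Posterior mean ≈ 0.6017

Observing 35 successes and 23 failures updates Beta(0.5, 0.5) by adding the success and failure counts to the two shape parameters: α = 0.5+35 = 35.5, β = 0.5+23 = 23.5.
Posterior mean = α/(α+β) = 35.5/59 = 0.6017.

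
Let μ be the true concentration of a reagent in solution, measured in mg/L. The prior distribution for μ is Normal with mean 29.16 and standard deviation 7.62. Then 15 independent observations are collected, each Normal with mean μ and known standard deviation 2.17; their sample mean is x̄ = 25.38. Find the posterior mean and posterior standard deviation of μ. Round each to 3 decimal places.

With known σ, the Normal prior is conjugate. Weight on the data is w = (n/σ²)/(n/σ² + 1/τ₀²) = 3.18546/(3.18546+0.0172223) = 0.99462.
Posterior mean = w·x̄ + (1−w)·μ₀ = 0.99462·25.38 + 0.0053775·29.16 = 25.400. Posterior variance = 1/(3.18546+0.0172223) = 0.312239, so SD = 0.559.

Posterior mean ≈ 25.400; posterior SD ≈ 0.559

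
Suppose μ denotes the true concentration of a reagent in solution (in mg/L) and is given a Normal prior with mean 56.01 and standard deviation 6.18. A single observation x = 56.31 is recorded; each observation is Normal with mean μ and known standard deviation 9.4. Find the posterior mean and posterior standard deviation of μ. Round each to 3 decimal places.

Prior precision 1/τ₀² = 1/6.18² = 0.0261832; data precision n/σ² = 1/9.4² = 0.0113173.
Posterior precision = 0.0261832 + 0.0113173 = 0.0375006, giving posterior SD = 1/√0.0375006 = 5.164.
Posterior mean = (0.0261832·56.01 + 0.0113173·56.31) / 0.0375006 = 56.101.

Posterior mean ≈ 56.101; posterior SD ≈ 5.164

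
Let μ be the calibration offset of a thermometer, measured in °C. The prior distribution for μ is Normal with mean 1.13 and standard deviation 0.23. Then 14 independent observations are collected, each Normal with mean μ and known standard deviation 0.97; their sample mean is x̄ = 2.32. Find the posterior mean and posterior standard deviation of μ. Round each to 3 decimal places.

With known σ, the Normal prior is conjugate. Weight on the data is w = (n/σ²)/(n/σ² + 1/τ₀²) = 14.8794/(14.8794+18.9036) = 0.44044.
Posterior mean = w·x̄ + (1−w)·μ₀ = 0.44044·2.32 + 0.55956·1.13 = 1.654. Posterior variance = 1/(14.8794+18.9036) = 0.0296007, so SD = 0.172.

Posterior mean ≈ 1.654; posterior SD ≈ 0.172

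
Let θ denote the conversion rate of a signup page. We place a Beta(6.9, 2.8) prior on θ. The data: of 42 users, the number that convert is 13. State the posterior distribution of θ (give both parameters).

The binomial likelihood is conjugate to the Beta prior: with 13 successes and 29 failures, the posterior is Beta(6.9+13, 2.8+29) = Beta(19.9, 31.8).

Posterior: Beta(19.9, 31.8)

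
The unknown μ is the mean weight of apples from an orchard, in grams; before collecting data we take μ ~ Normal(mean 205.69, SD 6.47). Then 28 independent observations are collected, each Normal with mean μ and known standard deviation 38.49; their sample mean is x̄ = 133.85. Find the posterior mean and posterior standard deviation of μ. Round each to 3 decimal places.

Posterior mean ≈ 173.958; posterior SD ≈ 4.834

Prior precision 1/τ₀² = 1/6.47² = 0.0238886; data precision n/σ² = 28/38.49² = 0.0189000.
Posterior precision = 0.0238886 + 0.0189000 = 0.0427887, giving posterior SD = 1/√0.0427887 = 4.834.
Posterior mean = (0.0238886·205.69 + 0.0189000·133.85) / 0.0427887 = 173.958.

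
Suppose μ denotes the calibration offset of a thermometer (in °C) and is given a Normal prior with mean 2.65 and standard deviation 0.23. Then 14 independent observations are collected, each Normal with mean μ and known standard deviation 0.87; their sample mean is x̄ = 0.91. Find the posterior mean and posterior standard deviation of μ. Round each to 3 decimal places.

With known σ, the Normal prior is conjugate. Weight on the data is w = (n/σ²)/(n/σ² + 1/τ₀²) = 18.4965/(18.4965+18.9036) = 0.49456.
Posterior mean = w·x̄ + (1−w)·μ₀ = 0.49456·0.91 + 0.50544·2.65 = 1.789. Posterior variance = 1/(18.4965+18.9036) = 0.0267379, so SD = 0.164.

Posterior mean ≈ 1.789; posterior SD ≈ 0.164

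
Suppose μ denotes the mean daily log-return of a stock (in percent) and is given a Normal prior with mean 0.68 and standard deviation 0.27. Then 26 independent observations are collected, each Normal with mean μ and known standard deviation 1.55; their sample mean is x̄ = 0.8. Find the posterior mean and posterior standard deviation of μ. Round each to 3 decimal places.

With known σ, the Normal prior is conjugate. Weight on the data is w = (n/σ²)/(n/σ² + 1/τ₀²) = 10.8221/(10.8221+13.7174) = 0.44101.
Posterior mean = w·x̄ + (1−w)·μ₀ = 0.44101·0.8 + 0.55899·0.68 = 0.733. Posterior variance = 1/(10.8221+13.7174) = 0.0407507, so SD = 0.202.

Posterior mean ≈ 0.733; posterior SD ≈ 0.202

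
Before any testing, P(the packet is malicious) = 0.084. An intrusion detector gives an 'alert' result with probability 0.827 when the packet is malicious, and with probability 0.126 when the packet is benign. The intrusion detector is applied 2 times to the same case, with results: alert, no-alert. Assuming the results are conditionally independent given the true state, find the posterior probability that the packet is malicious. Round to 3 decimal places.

Posterior P(H) ≈ 0.106

Let H be the event that the packet is malicious; start with P(H) = 0.084. P('alert'|H) = 0.827, P('alert'|¬H) = 0.126.
Update on result 1 ('alert'): P(H) ← 0.827·0.0840 / (0.827·0.0840 + 0.126·0.9160) = 0.069468/0.18488 = 0.3757.
Update on result 2 ('no-alert'): P(H) ← 0.173·0.3757 / (0.173·0.3757 + 0.874·0.6243) = 0.065003/0.61061 = 0.1065.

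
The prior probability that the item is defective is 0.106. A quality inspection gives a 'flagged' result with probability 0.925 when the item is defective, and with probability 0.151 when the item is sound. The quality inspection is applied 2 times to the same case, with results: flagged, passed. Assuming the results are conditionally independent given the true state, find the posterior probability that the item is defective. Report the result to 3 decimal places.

Posterior P(H) ≈ 0.060

With H the event that the item is defective, the joint likelihood of the observed sequence is P(data|H) = 0.925·0.075 = 0.069375 and P(data|¬H) = 0.151·0.849 = 0.12820.
Bayes: P(H|data) = 0.106·0.069375 / (0.106·0.069375 + 0.894·0.12820) = 0.0073538/0.12196 = 0.0603.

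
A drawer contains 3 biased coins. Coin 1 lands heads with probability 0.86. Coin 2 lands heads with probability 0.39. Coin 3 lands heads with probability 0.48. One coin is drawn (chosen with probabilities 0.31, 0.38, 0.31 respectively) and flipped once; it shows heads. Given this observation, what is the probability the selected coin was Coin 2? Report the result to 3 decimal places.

Posterior probability ≈ 0.263

Tabulate prior·likelihood by source: [1] prior 0.31, lik 0.86, product 0.2666; [2] prior 0.38, lik 0.39, product 0.1482; [3] prior 0.31, lik 0.48, product 0.1488.
Normalizing constant = 0.56360; the posterior for Coin 2 is its product over the sum, 0.1482/0.56360 = 0.263.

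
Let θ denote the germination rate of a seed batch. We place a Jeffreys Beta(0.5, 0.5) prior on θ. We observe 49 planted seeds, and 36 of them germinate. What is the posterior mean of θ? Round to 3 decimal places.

Observing 36 successes and 13 failures updates Beta(0.5, 0.5) by adding the success and failure counts to the two shape parameters: α = 0.5+36 = 36.5, β = 0.5+13 = 13.5.
E[θ | data] = 36.5/(36.5+13.5) = 0.730.

Posterior mean ≈ 0.730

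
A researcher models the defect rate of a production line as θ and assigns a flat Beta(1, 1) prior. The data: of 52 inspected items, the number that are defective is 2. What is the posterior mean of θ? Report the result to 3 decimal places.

The binomial likelihood is conjugate to the Beta prior: with 2 successes and 50 failures, the posterior is Beta(1+2, 1+50) = Beta(3, 51).
E[θ | data] = 3/(3+51) = 0.056.

Posterior mean ≈ 0.056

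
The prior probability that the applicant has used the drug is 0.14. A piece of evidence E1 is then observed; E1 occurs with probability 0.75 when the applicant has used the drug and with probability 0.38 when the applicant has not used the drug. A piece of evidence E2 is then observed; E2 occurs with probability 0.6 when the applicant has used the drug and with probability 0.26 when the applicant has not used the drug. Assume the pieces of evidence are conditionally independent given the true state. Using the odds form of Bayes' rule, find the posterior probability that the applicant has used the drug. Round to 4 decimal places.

Prior odds = 0.14/(1−0.14) = 0.16279.
Likelihood ratio for E1 = 0.75/0.38 = 1.9737.
Likelihood ratio for E2 = 0.6/0.26 = 2.3077.
Posterior odds = prior odds × LR₁ × LR₂ = 0.74146.
Posterior probability = odds/(1+odds) = 0.74146/1.7415 = 0.4258.

Posterior probability ≈ 0.4258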